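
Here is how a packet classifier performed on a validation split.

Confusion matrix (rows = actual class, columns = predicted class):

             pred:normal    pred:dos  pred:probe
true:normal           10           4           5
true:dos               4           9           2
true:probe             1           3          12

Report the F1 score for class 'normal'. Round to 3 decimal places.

0.588

Treat 'normal' as positive and all other classes as negative.
F1 score = 2·TP/(2·TP+FP+FN).
normal: TP=10, FP=4+1=5, FN=4+5=9 → 20/34 = 0.5882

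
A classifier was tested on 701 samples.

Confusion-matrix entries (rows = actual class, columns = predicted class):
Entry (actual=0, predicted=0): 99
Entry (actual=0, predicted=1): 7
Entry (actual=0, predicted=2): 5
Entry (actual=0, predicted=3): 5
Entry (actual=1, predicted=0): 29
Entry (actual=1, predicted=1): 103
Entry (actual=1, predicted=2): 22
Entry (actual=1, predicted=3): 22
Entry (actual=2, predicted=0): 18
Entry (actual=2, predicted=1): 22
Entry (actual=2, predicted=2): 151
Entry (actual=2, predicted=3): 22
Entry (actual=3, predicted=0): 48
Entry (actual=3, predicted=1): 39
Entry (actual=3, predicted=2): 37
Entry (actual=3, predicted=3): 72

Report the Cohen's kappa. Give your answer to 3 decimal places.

Observed agreement pₒ = trace/N = 425/701 = 0.6063
Expected agreement pₑ = Σ (rowᵢ·colᵢ)/N² = (116·194 + 176·171 + 213·215 + 196·121)/701² = 0.2485
κ = (pₒ − pₑ)/(1 − pₑ) = (0.6063 − 0.2485)/(1 − 0.2485) = 0.476

0.476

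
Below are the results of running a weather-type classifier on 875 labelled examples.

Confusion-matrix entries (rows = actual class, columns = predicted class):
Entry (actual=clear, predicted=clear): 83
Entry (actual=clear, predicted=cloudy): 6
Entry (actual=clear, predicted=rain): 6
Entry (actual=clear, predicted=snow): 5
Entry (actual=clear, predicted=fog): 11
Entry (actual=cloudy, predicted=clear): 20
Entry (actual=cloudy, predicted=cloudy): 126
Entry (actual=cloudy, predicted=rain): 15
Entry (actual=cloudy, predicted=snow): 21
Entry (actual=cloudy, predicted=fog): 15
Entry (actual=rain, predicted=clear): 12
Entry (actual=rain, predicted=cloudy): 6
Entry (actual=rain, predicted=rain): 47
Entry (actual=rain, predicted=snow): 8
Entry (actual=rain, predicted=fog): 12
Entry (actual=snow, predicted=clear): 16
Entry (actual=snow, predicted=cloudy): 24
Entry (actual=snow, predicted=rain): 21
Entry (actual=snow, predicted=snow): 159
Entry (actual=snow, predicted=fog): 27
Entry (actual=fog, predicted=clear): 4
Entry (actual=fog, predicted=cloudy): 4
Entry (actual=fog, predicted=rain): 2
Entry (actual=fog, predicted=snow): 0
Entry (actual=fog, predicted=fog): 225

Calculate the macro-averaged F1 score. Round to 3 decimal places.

Per-class F1 score (2·TP/(2·TP+FP+FN)):
  clear: TP=83, FP=20+12+16+4=52, FN=6+6+5+11=28 → 166/246 = 0.6748
  cloudy: TP=126, FP=6+6+24+4=40, FN=20+15+21+15=71 → 252/363 = 0.6942
  rain: TP=47, FP=6+15+21+2=44, FN=12+6+8+12=38 → 94/176 = 0.5341
  snow: TP=159, FP=5+21+8+0=34, FN=16+24+21+27=88 → 318/440 = 0.7227
  fog: TP=225, FP=11+15+12+27=65, FN=4+4+2+0=10 → 450/525 = 0.8571
Macro-F1 score = mean = (0.6748 + 0.6942 + 0.5341 + 0.7227 + 0.8571) / 5 = 0.697

0.697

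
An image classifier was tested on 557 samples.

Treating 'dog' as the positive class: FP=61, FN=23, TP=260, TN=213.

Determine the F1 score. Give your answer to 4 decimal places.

0.8609

Precision = TP/(TP+FP) = 260/321 = 0.8100
Recall = TP/(TP+FN) = 260/283 = 0.9187
F1 = 2·TP/(2·TP+FP+FN) = 520/604 = 0.8609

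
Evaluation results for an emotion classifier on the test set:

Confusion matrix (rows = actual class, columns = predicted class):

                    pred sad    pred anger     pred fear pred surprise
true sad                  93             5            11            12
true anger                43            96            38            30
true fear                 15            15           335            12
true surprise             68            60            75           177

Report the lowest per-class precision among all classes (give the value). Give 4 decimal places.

Per-class precision (TP/(TP+FP)):
  sad: TP=93, FP=43+15+68=126 → 93/219 = 0.42466
  anger: TP=96, FP=5+15+60=80 → 96/176 = 0.54545
  fear: TP=335, FP=11+38+75=124 → 335/459 = 0.72985
  surprise: TP=177, FP=12+30+12=54 → 177/231 = 0.76623
Lowest is class 'sad' with precision = 0.4247.

0.4247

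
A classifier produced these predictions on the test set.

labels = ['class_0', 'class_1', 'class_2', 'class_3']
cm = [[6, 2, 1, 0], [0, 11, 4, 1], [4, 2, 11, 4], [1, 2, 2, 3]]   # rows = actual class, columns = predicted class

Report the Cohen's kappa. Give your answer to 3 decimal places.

0.409

Observed agreement pₒ = trace/N = 31/54 = 0.5741
Expected agreement pₑ = Σ (rowᵢ·colᵢ)/N² = (9·11 + 16·17 + 21·18 + 8·8)/54² = 0.2788
κ = (pₒ − pₑ)/(1 − pₑ) = (0.5741 − 0.2788)/(1 − 0.2788) = 0.409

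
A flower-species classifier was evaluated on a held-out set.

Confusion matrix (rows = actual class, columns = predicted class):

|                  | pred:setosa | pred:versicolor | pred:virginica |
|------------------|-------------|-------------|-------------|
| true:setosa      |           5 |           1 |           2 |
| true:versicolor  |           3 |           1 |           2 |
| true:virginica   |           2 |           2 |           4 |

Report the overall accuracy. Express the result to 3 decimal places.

Accuracy = trace / total = (5+1+4=10) / 22 = 10/22 = 0.455

0.455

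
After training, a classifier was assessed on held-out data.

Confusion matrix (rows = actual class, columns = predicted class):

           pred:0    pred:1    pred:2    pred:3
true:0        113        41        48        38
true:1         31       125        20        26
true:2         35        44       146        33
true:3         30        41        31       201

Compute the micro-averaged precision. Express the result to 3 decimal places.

Micro-averaging pools counts across classes: ΣTP=585, ΣFP=418, ΣFN=418.
Micro-precision = TP/(TP+FP) on pooled counts = 0.583 (equals overall accuracy in single-label multiclass).

0.583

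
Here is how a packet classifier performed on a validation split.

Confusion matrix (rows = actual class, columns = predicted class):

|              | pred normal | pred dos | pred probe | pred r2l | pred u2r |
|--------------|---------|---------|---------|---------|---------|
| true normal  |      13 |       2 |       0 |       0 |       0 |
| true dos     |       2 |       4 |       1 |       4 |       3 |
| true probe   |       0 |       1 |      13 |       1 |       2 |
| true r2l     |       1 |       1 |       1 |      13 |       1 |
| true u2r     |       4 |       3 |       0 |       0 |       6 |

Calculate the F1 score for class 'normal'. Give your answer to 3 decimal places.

Treat 'normal' as positive and all other classes as negative.
F1 score = 2·TP/(2·TP+FP+FN).
normal: TP=13, FP=2+0+1+4=7, FN=2+0+0+0=2 → 26/35 = 0.7429

0.743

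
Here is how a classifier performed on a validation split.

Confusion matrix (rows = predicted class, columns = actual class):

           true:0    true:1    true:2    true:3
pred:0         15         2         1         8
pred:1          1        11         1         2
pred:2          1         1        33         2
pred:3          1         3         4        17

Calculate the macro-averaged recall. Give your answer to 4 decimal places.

0.7282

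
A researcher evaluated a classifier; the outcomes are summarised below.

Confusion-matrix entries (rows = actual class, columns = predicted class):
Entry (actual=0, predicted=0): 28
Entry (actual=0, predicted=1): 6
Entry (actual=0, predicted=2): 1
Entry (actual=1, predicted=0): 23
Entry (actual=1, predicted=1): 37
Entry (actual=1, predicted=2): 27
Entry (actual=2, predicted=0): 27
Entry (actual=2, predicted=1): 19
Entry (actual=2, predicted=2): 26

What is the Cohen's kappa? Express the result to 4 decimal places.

0.2202

Observed agreement pₒ = trace/N = 91/194 = 0.46907
Expected agreement pₑ = Σ (rowᵢ·colᵢ)/N² = (35·78 + 87·62 + 72·54)/194² = 0.31916
κ = (pₒ − pₑ)/(1 − pₑ) = (0.46907 − 0.31916)/(1 − 0.31916) = 0.2202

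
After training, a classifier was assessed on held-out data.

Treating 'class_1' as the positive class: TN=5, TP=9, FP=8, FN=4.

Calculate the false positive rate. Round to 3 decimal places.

FPR = FP/(FP+TN) = 8/(8+5) = 0.615

0.615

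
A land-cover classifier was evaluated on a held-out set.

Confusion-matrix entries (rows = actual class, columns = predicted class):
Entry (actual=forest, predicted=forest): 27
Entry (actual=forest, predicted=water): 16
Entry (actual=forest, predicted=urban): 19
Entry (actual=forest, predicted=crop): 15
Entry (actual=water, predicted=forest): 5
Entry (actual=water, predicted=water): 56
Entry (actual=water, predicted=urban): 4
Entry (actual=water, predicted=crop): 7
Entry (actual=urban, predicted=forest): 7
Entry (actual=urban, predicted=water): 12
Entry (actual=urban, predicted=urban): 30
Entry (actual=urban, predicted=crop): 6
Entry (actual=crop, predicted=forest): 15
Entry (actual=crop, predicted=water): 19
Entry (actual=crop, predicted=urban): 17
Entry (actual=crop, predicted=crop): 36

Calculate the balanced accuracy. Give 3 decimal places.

Balanced accuracy = mean of per-class recall.
  forest: recall = 27/77 = 0.3506
  water: recall = 56/72 = 0.7778
  urban: recall = 30/55 = 0.5455
  crop: recall = 36/87 = 0.4138
Mean = (0.3506 + 0.7778 + 0.5455 + 0.4138) / 4 = 0.522

0.522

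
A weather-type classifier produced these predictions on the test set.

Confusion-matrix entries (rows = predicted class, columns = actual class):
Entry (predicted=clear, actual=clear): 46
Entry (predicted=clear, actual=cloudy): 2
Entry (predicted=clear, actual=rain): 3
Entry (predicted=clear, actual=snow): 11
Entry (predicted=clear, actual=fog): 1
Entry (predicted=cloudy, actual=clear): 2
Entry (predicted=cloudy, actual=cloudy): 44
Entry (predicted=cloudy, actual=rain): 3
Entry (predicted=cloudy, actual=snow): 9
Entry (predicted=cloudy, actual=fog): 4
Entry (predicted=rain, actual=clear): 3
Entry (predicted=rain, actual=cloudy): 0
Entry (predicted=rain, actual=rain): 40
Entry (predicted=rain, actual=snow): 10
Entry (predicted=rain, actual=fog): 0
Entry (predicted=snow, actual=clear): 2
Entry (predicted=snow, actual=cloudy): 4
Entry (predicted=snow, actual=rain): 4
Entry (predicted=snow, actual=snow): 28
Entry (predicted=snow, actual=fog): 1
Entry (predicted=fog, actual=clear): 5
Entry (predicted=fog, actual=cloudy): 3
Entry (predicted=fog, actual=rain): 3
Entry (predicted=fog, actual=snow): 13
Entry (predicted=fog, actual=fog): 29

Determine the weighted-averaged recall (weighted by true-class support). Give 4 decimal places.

Per-class recall (TP/(TP+FN)):
  clear: TP=46, FN=2+3+2+5=12 → 46/58 = 0.79310
  cloudy: TP=44, FN=2+0+4+3=9 → 44/53 = 0.83019
  rain: TP=40, FN=3+3+4+3=13 → 40/53 = 0.75472
  snow: TP=28, FN=11+9+10+13=43 → 28/71 = 0.39437
  fog: TP=29, FN=1+4+0+1=6 → 29/35 = 0.82857
Weighted-recall = Σ (supportᵢ/N)·recallᵢ with N=270: (58/270)·0.79310 + (53/270)·0.83019 + (53/270)·0.75472 + (71/270)·0.39437 + (35/270)·0.82857 = 0.6926

0.6926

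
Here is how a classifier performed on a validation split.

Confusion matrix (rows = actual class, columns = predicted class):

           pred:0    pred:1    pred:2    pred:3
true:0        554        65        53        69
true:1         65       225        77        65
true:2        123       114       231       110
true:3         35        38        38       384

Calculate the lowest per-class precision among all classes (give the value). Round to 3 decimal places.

0.509

Per-class precision (TP/(TP+FP)):
  0: TP=554, FP=65+123+35=223 → 554/777 = 0.7130
  1: TP=225, FP=65+114+38=217 → 225/442 = 0.5090
  2: TP=231, FP=53+77+38=168 → 231/399 = 0.5789
  3: TP=384, FP=69+65+110=244 → 384/628 = 0.6115
Lowest is class '1' with precision = 0.509.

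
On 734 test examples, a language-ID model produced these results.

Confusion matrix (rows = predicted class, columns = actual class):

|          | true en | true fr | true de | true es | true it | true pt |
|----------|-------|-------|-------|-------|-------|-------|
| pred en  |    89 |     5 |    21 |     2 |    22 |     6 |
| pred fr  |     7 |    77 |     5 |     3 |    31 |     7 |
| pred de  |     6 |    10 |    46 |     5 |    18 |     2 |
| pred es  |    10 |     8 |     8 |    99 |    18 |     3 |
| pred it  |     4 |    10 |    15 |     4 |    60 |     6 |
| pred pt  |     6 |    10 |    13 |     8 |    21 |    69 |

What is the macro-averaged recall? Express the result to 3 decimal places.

Per-class recall (TP/(TP+FN)):
  en: TP=89, FN=7+6+10+4+6=33 → 89/122 = 0.7295
  fr: TP=77, FN=5+10+8+10+10=43 → 77/120 = 0.6417
  de: TP=46, FN=21+5+8+15+13=62 → 46/108 = 0.4259
  es: TP=99, FN=2+3+5+4+8=22 → 99/121 = 0.8182
  it: TP=60, FN=22+31+18+18+21=110 → 60/170 = 0.3529
  pt: TP=69, FN=6+7+2+3+6=24 → 69/93 = 0.7419
Macro-recall = mean = (0.7295 + 0.6417 + 0.4259 + 0.8182 + 0.3529 + 0.7419) / 6 = 0.618

0.618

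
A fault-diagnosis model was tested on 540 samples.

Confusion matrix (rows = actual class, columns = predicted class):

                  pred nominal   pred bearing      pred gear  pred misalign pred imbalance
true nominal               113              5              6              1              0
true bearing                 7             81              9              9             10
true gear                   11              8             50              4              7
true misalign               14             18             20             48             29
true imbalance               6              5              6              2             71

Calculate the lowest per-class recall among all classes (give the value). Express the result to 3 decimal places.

Per-class recall (TP/(TP+FN)):
  nominal: TP=113, FN=5+6+1+0=12 → 113/125 = 0.9040
  bearing: TP=81, FN=7+9+9+10=35 → 81/116 = 0.6983
  gear: TP=50, FN=11+8+4+7=30 → 50/80 = 0.6250
  misalign: TP=48, FN=14+18+20+29=81 → 48/129 = 0.3721
  imbalance: TP=71, FN=6+5+6+2=19 → 71/90 = 0.7889
Lowest is class 'misalign' with recall = 0.372.

0.372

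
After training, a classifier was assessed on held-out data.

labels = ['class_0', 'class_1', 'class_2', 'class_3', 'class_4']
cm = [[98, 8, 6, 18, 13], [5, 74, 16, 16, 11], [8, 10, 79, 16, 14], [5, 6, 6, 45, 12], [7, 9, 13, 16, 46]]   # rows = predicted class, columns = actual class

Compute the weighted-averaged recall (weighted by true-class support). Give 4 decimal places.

0.6140

Per-class recall (TP/(TP+FN)):
  class_0: TP=98, FN=5+8+5+7=25 → 98/123 = 0.79675
  class_1: TP=74, FN=8+10+6+9=33 → 74/107 = 0.69159
  class_2: TP=79, FN=6+16+6+13=41 → 79/120 = 0.65833
  class_3: TP=45, FN=18+16+16+16=66 → 45/111 = 0.40541
  class_4: TP=46, FN=13+11+14+12=50 → 46/96 = 0.47917
Weighted-recall = Σ (supportᵢ/N)·recallᵢ with N=557: (123/557)·0.79675 + (107/557)·0.69159 + (120/557)·0.65833 + (111/557)·0.40541 + (96/557)·0.47917 = 0.6140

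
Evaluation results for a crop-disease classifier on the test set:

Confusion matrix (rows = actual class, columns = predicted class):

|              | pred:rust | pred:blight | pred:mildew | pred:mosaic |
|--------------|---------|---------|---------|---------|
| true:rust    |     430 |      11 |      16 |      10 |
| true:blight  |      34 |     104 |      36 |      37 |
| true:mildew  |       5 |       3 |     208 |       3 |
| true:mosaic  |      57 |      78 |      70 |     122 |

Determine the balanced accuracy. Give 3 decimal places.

0.684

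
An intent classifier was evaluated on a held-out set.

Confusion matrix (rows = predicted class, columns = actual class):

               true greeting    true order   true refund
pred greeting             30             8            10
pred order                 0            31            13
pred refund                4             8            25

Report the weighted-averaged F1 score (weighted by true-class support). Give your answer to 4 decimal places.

Per-class F1 score (2·TP/(2·TP+FP+FN)):
  greeting: TP=30, FP=8+10=18, FN=0+4=4 → 60/82 = 0.73171
  order: TP=31, FP=0+13=13, FN=8+8=16 → 62/91 = 0.68132
  refund: TP=25, FP=4+8=12, FN=10+13=23 → 50/85 = 0.58824
Weighted-F1 score = Σ (supportᵢ/N)·F1 scoreᵢ with N=129: (34/129)·0.73171 + (47/129)·0.68132 + (48/129)·0.58824 = 0.6600

0.6600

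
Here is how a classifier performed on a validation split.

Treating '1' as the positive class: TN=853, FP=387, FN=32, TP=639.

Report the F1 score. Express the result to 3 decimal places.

0.753

Precision = TP/(TP+FP) = 639/1026 = 0.6228
Recall = TP/(TP+FN) = 639/671 = 0.9523
F1 = 2·TP/(2·TP+FP+FN) = 1278/1697 = 0.753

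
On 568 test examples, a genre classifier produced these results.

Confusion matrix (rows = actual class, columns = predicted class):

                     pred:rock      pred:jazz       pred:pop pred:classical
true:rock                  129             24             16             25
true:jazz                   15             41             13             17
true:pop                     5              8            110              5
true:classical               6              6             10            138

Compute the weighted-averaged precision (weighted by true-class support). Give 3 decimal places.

0.739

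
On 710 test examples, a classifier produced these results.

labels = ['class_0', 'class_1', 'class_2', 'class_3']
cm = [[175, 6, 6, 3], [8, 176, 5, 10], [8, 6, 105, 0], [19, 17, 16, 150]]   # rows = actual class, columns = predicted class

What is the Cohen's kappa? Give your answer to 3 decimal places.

0.803

Observed agreement pₒ = trace/N = 606/710 = 0.8535
Expected agreement pₑ = Σ (rowᵢ·colᵢ)/N² = (190·210 + 199·205 + 119·132 + 202·163)/710² = 0.2566
κ = (pₒ − pₑ)/(1 − pₑ) = (0.8535 − 0.2566)/(1 − 0.2566) = 0.803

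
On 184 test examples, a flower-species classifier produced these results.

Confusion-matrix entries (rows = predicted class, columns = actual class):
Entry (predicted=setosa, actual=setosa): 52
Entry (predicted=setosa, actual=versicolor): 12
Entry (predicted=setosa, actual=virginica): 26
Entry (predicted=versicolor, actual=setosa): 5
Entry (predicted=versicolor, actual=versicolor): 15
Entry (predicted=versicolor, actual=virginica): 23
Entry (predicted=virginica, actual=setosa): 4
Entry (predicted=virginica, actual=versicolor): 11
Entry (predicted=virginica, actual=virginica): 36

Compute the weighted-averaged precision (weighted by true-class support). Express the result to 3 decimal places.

0.590

Per-class precision (TP/(TP+FP)):
  setosa: TP=52, FP=12+26=38 → 52/90 = 0.5778
  versicolor: TP=15, FP=5+23=28 → 15/43 = 0.3488
  virginica: TP=36, FP=4+11=15 → 36/51 = 0.7059
Weighted-precision = Σ (supportᵢ/N)·precisionᵢ with N=184: (61/184)·0.5778 + (38/184)·0.3488 + (85/184)·0.7059 = 0.590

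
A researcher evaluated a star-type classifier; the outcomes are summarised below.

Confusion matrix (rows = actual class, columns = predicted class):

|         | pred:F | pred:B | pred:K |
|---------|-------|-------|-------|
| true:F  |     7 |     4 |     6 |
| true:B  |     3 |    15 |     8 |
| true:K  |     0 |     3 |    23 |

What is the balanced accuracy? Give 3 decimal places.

0.624

Balanced accuracy = mean of per-class recall.
  F: recall = 7/17 = 0.4118
  B: recall = 15/26 = 0.5769
  K: recall = 23/26 = 0.8846
Mean = (0.4118 + 0.5769 + 0.8846) / 3 = 0.624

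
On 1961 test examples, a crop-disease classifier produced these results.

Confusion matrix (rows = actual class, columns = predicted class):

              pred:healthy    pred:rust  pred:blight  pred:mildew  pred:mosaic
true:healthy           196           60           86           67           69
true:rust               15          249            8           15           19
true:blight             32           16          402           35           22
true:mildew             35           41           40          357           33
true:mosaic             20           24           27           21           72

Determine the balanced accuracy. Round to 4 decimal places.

0.6322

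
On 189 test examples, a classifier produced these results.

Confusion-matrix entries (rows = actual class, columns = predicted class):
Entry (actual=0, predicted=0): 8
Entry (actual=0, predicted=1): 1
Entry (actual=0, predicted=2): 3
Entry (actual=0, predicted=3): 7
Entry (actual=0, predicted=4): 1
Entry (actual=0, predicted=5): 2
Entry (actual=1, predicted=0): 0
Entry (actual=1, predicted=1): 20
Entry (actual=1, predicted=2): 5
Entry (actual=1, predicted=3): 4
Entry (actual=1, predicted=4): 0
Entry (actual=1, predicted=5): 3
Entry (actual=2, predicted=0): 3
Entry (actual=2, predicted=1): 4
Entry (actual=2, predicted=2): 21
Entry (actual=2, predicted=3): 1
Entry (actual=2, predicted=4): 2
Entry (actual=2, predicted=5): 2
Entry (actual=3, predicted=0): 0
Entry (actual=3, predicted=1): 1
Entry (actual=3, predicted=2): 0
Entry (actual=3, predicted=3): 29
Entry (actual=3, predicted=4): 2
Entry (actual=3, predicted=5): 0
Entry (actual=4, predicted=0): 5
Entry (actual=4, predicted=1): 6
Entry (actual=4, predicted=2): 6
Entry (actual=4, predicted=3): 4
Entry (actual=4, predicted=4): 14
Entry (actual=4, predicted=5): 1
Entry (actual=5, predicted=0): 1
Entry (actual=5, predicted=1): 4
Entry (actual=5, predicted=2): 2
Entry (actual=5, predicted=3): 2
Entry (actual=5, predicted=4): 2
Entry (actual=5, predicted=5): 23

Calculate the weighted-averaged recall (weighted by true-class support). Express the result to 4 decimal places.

0.6085

Per-class recall (TP/(TP+FN)):
  0: TP=8, FN=1+3+7+1+2=14 → 8/22 = 0.36364
  1: TP=20, FN=0+5+4+0+3=12 → 20/32 = 0.62500
  2: TP=21, FN=3+4+1+2+2=12 → 21/33 = 0.63636
  3: TP=29, FN=0+1+0+2+0=3 → 29/32 = 0.90625
  4: TP=14, FN=5+6+6+4+1=22 → 14/36 = 0.38889
  5: TP=23, FN=1+4+2+2+2=11 → 23/34 = 0.67647
Weighted-recall = Σ (supportᵢ/N)·recallᵢ with N=189: (22/189)·0.36364 + (32/189)·0.62500 + (33/189)·0.63636 + (32/189)·0.90625 + (36/189)·0.38889 + (34/189)·0.67647 = 0.6085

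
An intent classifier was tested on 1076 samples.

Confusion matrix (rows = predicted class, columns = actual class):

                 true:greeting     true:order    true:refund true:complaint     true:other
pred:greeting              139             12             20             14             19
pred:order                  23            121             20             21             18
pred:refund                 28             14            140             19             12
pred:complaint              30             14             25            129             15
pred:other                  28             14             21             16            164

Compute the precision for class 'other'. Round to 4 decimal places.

0.6749

Treat 'other' as positive and all other classes as negative.
precision = TP/(TP+FP).
other: TP=164, FP=28+14+21+16=79 → 164/243 = 0.67490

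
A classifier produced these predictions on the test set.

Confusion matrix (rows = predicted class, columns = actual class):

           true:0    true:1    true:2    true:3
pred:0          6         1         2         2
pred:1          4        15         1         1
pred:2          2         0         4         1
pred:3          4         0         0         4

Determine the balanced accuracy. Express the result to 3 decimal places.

0.596

Balanced accuracy = mean of per-class recall.
  0: recall = 6/16 = 0.3750
  1: recall = 15/16 = 0.9375
  2: recall = 4/7 = 0.5714
  3: recall = 4/8 = 0.5000
Mean = (0.3750 + 0.9375 + 0.5714 + 0.5000) / 4 = 0.596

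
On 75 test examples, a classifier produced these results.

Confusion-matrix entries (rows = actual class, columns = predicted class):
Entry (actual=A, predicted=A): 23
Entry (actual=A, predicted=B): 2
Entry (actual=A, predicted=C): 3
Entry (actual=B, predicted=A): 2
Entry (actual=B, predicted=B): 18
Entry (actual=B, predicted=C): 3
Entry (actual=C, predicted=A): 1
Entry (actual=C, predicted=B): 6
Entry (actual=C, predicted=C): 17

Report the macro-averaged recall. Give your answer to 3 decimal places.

Per-class recall (TP/(TP+FN)):
  A: TP=23, FN=2+3=5 → 23/28 = 0.8214
  B: TP=18, FN=2+3=5 → 18/23 = 0.7826
  C: TP=17, FN=1+6=7 → 17/24 = 0.7083
Macro-recall = mean = (0.8214 + 0.7826 + 0.7083) / 3 = 0.771

0.771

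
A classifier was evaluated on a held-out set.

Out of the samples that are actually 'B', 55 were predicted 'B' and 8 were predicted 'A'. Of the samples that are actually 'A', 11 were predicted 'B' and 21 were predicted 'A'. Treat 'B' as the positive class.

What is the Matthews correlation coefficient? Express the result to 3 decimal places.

MCC = (TP·TN − FP·FN) / √((TP+FP)(TP+FN)(TN+FP)(TN+FN))
Numerator = 55·21 − 11·8 = 1067
Denominator = √(66·63·32·29) = √3858624 = 1964.3381
MCC = 1067 / 1964.3381 = 0.543

0.543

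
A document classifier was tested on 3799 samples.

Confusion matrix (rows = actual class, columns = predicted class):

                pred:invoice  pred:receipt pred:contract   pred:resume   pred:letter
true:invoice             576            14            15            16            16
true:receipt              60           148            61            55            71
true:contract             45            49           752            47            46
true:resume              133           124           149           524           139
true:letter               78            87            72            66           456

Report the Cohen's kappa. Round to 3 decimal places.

0.553

Observed agreement pₒ = trace/N = 2456/3799 = 0.6465
Expected agreement pₑ = Σ (rowᵢ·colᵢ)/N² = (637·892 + 395·422 + 939·1049 + 1069·708 + 759·728)/3799² = 0.2099
κ = (pₒ − pₑ)/(1 − pₑ) = (0.6465 − 0.2099)/(1 − 0.2099) = 0.553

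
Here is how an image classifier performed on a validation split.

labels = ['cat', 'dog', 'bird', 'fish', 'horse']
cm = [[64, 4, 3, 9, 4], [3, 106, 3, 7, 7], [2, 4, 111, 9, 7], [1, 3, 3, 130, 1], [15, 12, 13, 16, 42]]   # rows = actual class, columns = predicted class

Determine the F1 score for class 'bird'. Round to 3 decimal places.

Treat 'bird' as positive and all other classes as negative.
F1 score = 2·TP/(2·TP+FP+FN).
bird: TP=111, FP=3+3+3+13=22, FN=2+4+9+7=22 → 222/266 = 0.8346

0.835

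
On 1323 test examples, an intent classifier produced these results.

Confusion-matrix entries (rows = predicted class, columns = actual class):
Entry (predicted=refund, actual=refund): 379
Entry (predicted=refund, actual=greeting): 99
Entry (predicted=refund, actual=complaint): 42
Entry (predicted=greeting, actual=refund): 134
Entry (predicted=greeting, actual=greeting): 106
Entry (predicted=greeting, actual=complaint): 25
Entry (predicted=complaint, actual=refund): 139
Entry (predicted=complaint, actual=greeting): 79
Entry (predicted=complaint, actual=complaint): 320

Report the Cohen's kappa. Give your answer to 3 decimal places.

Observed agreement pₒ = trace/N = 805/1323 = 0.6085
Expected agreement pₑ = Σ (rowᵢ·colᵢ)/N² = (652·520 + 284·265 + 387·538)/1323² = 0.3557
κ = (pₒ − pₑ)/(1 − pₑ) = (0.6085 − 0.3557)/(1 − 0.3557) = 0.392

0.392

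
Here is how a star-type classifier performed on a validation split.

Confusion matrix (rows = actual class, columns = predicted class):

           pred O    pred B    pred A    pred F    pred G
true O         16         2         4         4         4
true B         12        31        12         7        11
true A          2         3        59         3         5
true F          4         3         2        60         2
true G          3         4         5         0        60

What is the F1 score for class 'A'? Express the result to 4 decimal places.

Take TP from the diagonal, FP from the rest of the 'A' prediction marginal, FN from the rest of the 'A' actual marginal.
F1 score = 2·TP/(2·TP+FP+FN).
A: TP=59, FP=4+12+2+5=23, FN=2+3+3+5=13 → 118/154 = 0.76623

0.7662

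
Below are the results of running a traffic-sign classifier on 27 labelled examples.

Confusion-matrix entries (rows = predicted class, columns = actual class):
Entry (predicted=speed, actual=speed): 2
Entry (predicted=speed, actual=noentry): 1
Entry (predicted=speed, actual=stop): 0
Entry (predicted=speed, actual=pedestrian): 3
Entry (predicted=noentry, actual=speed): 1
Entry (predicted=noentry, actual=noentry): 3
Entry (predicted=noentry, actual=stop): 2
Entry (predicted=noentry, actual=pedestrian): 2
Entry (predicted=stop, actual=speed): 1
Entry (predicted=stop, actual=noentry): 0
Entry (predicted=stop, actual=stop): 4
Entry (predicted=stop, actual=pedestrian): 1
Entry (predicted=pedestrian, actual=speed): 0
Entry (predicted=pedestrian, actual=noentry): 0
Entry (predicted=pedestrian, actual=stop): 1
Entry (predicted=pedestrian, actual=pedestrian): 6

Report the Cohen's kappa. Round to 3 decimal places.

0.408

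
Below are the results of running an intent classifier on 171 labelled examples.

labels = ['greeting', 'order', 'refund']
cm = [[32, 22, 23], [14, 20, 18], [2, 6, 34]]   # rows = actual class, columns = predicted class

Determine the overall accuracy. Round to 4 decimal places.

0.5029

Accuracy = trace / total = (32+20+34=86) / 171 = 86/171 = 0.5029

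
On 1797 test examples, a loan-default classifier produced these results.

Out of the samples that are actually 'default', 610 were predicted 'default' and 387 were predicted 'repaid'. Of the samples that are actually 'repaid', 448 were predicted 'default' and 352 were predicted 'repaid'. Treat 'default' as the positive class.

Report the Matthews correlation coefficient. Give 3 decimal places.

MCC = (TP·TN − FP·FN) / √((TP+FP)(TP+FN)(TN+FP)(TN+FN))
Numerator = 610·352 − 448·387 = 41344
Denominator = √(1058·997·800·739) = √623613131200 = 789691.7951
MCC = 41344 / 789691.7951 = 0.052

0.052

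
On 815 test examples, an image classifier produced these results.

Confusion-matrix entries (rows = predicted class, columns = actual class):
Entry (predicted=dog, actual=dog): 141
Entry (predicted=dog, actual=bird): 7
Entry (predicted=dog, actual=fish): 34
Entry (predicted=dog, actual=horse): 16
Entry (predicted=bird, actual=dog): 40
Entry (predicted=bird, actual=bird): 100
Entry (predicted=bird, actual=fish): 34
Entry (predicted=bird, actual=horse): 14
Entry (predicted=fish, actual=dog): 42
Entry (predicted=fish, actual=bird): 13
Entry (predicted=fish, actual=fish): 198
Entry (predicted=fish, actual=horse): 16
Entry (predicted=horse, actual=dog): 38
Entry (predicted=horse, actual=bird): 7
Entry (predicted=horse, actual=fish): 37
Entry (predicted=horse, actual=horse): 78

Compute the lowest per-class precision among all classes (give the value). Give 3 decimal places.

0.488

Per-class precision (TP/(TP+FP)):
  dog: TP=141, FP=7+34+16=57 → 141/198 = 0.7121
  bird: TP=100, FP=40+34+14=88 → 100/188 = 0.5319
  fish: TP=198, FP=42+13+16=71 → 198/269 = 0.7361
  horse: TP=78, FP=38+7+37=82 → 78/160 = 0.4875
Lowest is class 'horse' with precision = 0.488.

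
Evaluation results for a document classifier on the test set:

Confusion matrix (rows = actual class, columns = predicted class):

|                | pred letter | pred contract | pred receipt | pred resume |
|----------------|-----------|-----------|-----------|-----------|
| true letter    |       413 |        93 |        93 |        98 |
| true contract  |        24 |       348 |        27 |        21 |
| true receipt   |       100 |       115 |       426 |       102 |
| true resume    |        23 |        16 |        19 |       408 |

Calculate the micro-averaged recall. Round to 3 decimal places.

Micro-averaging pools counts across classes: ΣTP=1595, ΣFP=731, ΣFN=731.
Micro-recall = TP/(TP+FN) on pooled counts = 0.686 (equals overall accuracy in single-label multiclass).

0.686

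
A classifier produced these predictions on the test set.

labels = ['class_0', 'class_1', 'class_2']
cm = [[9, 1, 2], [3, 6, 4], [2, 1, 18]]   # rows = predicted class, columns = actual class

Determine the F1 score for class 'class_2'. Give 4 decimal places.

F1 score = 2·TP/(2·TP+FP+FN).
class_2: TP=18, FP=2+1=3, FN=2+4=6 → 36/45 = 0.80000

0.8000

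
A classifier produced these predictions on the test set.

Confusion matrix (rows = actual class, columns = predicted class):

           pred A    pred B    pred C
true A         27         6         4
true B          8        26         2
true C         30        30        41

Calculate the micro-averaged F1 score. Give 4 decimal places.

0.5402

Micro-averaging pools counts across classes: ΣTP=94, ΣFP=80, ΣFN=80.
Micro-F1 score = 2·TP/(2·TP+FP+FN) on pooled counts = 0.5402 (equals overall accuracy in single-label multiclass).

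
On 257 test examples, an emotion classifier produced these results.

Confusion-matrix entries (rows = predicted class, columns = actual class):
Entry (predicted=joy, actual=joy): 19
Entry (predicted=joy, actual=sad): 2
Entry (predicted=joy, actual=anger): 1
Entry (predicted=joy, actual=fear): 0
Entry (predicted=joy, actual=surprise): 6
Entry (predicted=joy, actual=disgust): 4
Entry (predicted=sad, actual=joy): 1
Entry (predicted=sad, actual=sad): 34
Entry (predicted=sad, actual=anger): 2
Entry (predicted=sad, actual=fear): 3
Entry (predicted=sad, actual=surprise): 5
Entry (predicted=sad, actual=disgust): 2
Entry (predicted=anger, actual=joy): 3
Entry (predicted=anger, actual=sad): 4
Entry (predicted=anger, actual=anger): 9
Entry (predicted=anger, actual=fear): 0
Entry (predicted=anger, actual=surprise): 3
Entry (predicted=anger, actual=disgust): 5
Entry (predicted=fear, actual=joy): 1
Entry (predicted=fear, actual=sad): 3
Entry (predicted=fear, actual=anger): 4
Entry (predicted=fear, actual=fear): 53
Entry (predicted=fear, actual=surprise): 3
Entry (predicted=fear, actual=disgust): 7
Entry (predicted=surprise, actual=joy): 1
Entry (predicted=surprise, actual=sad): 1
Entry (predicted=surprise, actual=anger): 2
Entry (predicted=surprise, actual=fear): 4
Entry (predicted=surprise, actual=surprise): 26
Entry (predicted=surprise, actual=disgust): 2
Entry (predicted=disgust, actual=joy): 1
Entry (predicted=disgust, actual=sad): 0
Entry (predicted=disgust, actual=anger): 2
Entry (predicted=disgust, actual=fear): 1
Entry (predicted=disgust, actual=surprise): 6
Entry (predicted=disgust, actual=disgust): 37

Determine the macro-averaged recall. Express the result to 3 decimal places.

0.667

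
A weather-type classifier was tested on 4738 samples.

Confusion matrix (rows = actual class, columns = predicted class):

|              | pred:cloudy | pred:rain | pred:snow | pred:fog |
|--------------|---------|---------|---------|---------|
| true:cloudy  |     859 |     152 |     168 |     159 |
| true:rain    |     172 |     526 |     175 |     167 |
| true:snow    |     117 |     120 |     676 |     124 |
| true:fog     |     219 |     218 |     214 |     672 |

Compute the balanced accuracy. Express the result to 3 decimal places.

0.577

Balanced accuracy = mean of per-class recall.
  cloudy: recall = 859/1338 = 0.6420
  rain: recall = 526/1040 = 0.5058
  snow: recall = 676/1037 = 0.6519
  fog: recall = 672/1323 = 0.5079
Mean = (0.6420 + 0.5058 + 0.6519 + 0.5079) / 4 = 0.577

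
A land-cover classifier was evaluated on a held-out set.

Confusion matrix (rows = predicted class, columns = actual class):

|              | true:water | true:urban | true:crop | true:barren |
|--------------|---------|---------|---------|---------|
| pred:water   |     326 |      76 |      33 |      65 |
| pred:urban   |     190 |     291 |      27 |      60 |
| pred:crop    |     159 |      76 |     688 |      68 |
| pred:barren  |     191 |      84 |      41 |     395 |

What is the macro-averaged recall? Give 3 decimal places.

Per-class recall (TP/(TP+FN)):
  water: TP=326, FN=190+159+191=540 → 326/866 = 0.3764
  urban: TP=291, FN=76+76+84=236 → 291/527 = 0.5522
  crop: TP=688, FN=33+27+41=101 → 688/789 = 0.8720
  barren: TP=395, FN=65+60+68=193 → 395/588 = 0.6718
Macro-recall = mean = (0.3764 + 0.5522 + 0.8720 + 0.6718) / 4 = 0.618

0.618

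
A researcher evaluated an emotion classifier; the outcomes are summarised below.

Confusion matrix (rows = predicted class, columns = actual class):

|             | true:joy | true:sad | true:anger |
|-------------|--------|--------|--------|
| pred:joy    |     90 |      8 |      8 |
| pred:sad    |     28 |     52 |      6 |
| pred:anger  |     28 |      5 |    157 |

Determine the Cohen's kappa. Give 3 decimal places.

0.657

Observed agreement pₒ = trace/N = 299/382 = 0.7827
Expected agreement pₑ = Σ (rowᵢ·colᵢ)/N² = (146·106 + 65·86 + 171·190)/382² = 0.3670
κ = (pₒ − pₑ)/(1 − pₑ) = (0.7827 − 0.3670)/(1 − 0.3670) = 0.657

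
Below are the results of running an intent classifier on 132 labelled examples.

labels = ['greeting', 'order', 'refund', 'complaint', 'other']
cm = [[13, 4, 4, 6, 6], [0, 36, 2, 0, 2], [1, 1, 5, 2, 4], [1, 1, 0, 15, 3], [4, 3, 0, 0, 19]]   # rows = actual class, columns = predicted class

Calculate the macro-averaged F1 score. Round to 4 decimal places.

Per-class F1 score (2·TP/(2·TP+FP+FN)):
  greeting: TP=13, FP=0+1+1+4=6, FN=4+4+6+6=20 → 26/52 = 0.50000
  order: TP=36, FP=4+1+1+3=9, FN=0+2+0+2=4 → 72/85 = 0.84706
  refund: TP=5, FP=4+2+0+0=6, FN=1+1+2+4=8 → 10/24 = 0.41667
  complaint: TP=15, FP=6+0+2+0=8, FN=1+1+0+3=5 → 30/43 = 0.69767
  other: TP=19, FP=6+2+4+3=15, FN=4+3+0+0=7 → 38/60 = 0.63333
Macro-F1 score = mean = (0.50000 + 0.84706 + 0.41667 + 0.69767 + 0.63333) / 5 = 0.6189

0.6189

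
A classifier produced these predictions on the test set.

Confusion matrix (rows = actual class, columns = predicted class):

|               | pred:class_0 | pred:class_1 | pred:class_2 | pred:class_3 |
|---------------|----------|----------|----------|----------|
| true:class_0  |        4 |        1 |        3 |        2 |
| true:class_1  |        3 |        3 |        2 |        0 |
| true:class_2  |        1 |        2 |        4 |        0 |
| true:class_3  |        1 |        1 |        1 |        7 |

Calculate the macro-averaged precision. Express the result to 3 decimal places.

0.513

Per-class precision (TP/(TP+FP)):
  class_0: TP=4, FP=3+1+1=5 → 4/9 = 0.4444
  class_1: TP=3, FP=1+2+1=4 → 3/7 = 0.4286
  class_2: TP=4, FP=3+2+1=6 → 4/10 = 0.4000
  class_3: TP=7, FP=2+0+0=2 → 7/9 = 0.7778
Macro-precision = mean = (0.4444 + 0.4286 + 0.4000 + 0.7778) / 4 = 0.513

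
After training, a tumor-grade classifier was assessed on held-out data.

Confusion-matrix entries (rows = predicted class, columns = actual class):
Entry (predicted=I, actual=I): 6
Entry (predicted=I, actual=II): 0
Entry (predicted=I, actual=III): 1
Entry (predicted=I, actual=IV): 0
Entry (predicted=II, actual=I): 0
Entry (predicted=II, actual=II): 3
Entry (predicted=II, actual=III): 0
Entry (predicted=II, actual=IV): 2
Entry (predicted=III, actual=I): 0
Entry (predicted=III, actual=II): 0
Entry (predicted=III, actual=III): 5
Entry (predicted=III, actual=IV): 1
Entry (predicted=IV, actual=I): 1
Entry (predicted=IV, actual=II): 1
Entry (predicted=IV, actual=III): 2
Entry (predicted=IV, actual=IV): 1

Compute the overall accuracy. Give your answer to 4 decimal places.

0.6522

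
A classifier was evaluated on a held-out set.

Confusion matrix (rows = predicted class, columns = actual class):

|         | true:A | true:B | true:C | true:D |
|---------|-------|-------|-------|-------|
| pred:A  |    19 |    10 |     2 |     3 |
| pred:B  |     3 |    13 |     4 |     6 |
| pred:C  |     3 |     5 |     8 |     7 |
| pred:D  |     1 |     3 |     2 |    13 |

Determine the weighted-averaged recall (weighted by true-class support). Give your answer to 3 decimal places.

0.520

Per-class recall (TP/(TP+FN)):
  A: TP=19, FN=3+3+1=7 → 19/26 = 0.7308
  B: TP=13, FN=10+5+3=18 → 13/31 = 0.4194
  C: TP=8, FN=2+4+2=8 → 8/16 = 0.5000
  D: TP=13, FN=3+6+7=16 → 13/29 = 0.4483
Weighted-recall = Σ (supportᵢ/N)·recallᵢ with N=102: (26/102)·0.7308 + (31/102)·0.4194 + (16/102)·0.5000 + (29/102)·0.4483 = 0.520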